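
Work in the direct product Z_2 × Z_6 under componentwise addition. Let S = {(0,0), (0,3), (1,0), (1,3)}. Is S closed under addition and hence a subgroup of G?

|S| = 4 divides |G| = 12, consistent with Lagrange.
S contains the identity, every element's inverse is in S, and S is closed under +: it is a subgroup.

Yes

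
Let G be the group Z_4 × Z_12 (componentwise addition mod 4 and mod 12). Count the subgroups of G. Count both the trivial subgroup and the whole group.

|G| = 48, so by Lagrange every subgroup order divides 48. Divisors: 1, 2, 3, 4, 6, 8, 12, 16, 24, 48.
Subgroups by order — order 1: 1; order 2: 3; order 3: 1; order 4: 7; order 6: 3; order 8: 3; order 12: 7; order 16: 1; order 24: 3; order 48: 1.
Total: 1 + 3 + 1 + 7 + 3 + 3 + 7 + 1 + 3 + 1 = 30.

30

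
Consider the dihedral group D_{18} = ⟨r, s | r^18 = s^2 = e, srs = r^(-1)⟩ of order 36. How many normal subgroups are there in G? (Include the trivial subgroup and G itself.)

9

G has 45 subgroups. Checking conjugation-invariance by order — order 1: 1/1 normal; order 2: 1/19 normal; order 3: 1/1 normal; order 4: 0/9 normal; order 6: 1/7 normal; order 9: 1/1 normal; order 12: 0/3 normal; order 18: 3/3 normal; order 36: 1/1 normal.
Total normal subgroups: 9.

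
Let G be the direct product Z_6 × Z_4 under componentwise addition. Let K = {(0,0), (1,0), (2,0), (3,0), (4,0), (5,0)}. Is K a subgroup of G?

Yes

|K| = 6 divides |G| = 24, consistent with Lagrange.
K contains the identity, every element's inverse is in K, and K is closed under +: it is a subgroup.
In fact K = ⟨(5,0)⟩.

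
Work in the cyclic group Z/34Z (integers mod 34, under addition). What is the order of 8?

In Z/34Z, the order of an element a is n/gcd(a, n).
gcd(8, 34) = 2, so |⟨8⟩| = 34/2 = 17.

17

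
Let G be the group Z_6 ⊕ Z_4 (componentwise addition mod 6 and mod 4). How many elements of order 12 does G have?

8

An element (a,b) has order lcm(ord(a), ord(b)); count pairs with lcm equal to 12.
Enumerating gives 8 such elements.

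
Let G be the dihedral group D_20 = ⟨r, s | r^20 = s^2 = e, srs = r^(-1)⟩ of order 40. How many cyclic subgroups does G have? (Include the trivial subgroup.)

26

Each element a generates a cyclic subgroup ⟨a⟩; distinct elements may generate the same one (a cyclic group of order d has φ(d) generators).
Cyclic subgroups by order — order 1: 1; order 2: 21; order 4: 1; order 5: 1; order 10: 1; order 20: 1.
Total: 26.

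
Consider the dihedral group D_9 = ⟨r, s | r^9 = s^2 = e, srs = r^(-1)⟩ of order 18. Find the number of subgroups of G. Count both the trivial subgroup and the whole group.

16

|G| = 18, so by Lagrange every subgroup order divides 18. Divisors: 1, 2, 3, 6, 9, 18.
Subgroups by order — order 1: 1; order 2: 9; order 3: 1; order 6: 3; order 9: 1; order 18: 1.
Total: 1 + 9 + 1 + 3 + 1 + 1 = 16.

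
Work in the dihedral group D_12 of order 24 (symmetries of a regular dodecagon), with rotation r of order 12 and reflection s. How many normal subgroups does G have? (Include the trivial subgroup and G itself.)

9

G has 34 subgroups. Checking conjugation-invariance by order — order 1: 1/1 normal; order 2: 1/13 normal; order 3: 1/1 normal; order 4: 1/7 normal; order 6: 1/5 normal; order 8: 0/3 normal; order 12: 3/3 normal; order 24: 1/1 normal.
Total normal subgroups: 9.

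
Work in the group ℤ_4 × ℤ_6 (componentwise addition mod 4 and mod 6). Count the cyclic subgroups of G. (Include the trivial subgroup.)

A cyclic subgroup of order d is generated by each of its φ(d) elements of order d, so the cyclic subgroups of order d number (#elements of order d)/φ(d).
Cyclic subgroups by order — order 1: 1; order 2: 3; order 3: 1; order 4: 2; order 6: 3; order 12: 2.
Total: 12.

12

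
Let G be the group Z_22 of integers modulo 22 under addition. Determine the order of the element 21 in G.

22

In Z_22, the order of an element a is n/gcd(a, n).
gcd(21, 22) = 1, so |⟨21⟩| = 22/1 = 22.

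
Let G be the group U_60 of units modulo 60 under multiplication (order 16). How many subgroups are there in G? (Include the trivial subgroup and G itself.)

|G| = 16, so by Lagrange every subgroup order divides 16. Divisors: 1, 2, 4, 8, 16.
Subgroups by order — order 1: 1; order 2: 7; order 4: 11; order 8: 7; order 16: 1.
Total: 1 + 7 + 11 + 7 + 1 = 27.

27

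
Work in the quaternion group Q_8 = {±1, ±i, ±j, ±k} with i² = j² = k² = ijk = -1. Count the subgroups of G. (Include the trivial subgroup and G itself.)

6

|G| = 8, so by Lagrange every subgroup order divides 8. Divisors: 1, 2, 4, 8.
Subgroups by order — order 1: 1; order 2: 1; order 4: 3; order 8: 1.
Total: 1 + 1 + 3 + 1 = 6.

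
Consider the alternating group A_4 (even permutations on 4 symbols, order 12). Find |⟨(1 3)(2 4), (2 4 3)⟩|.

|⟨(1 3)(2 4)⟩| = 2 and |⟨(2 4 3)⟩| = 3, so |H| is a multiple of lcm(2, 3) = 6 and divides |G| = 12.
Closing {(1 3)(2 4), (2 4 3)} under the group operation gives all of G, so |H| = 12.

12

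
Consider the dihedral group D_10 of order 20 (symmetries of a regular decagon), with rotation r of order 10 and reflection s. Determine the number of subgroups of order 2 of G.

|G| = 20 and 2 | 20, so subgroups of order 2 are possible by Lagrange.
The subgroups of order 2 are: {e, r^2s}; {e, r^3s}; {e, r^4s}; {e, r^5}; … (11 in all).
So G has 11 subgroups of order 2.

11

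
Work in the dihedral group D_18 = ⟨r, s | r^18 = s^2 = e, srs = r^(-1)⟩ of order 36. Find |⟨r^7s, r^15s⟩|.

18

|⟨r^7s⟩| = 2 and |⟨r^15s⟩| = 2, so |H| is a multiple of lcm(2, 2) = 2 and divides |G| = 36.
Closing under the operation: H = {e, r^2, r^4, r^6, r^8, r^10, r^12, r^14, r^16, rs, r^3s, r^5s, r^7s, r^9s, r^11s, r^13s, r^15s, r^17s}, so |H| = 18.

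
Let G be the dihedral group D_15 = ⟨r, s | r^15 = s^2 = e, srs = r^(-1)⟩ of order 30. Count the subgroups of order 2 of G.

15

|G| = 30 and 2 | 30, so subgroups of order 2 are possible by Lagrange.
The subgroups of order 2 are: {e, r^10s}; {e, r^11s}; {e, r^12s}; {e, r^13s}; … (15 in all).
So G has 15 subgroups of order 2.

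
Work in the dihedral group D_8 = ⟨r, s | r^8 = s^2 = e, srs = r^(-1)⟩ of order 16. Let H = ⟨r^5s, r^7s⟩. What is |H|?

|⟨r^5s⟩| = 2 and |⟨r^7s⟩| = 2, so |H| is a multiple of lcm(2, 2) = 2 and divides |G| = 16.
Closing under the operation: H = {e, r^2, r^4, r^6, rs, r^3s, r^5s, r^7s}, so |H| = 8.

8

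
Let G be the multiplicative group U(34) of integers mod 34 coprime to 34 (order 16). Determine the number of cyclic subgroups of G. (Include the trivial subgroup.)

5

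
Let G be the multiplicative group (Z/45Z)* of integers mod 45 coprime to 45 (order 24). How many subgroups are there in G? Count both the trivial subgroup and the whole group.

16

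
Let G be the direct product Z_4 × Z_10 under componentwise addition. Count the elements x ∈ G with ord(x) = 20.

An element (a,b) has order lcm(ord(a), ord(b)); count pairs with lcm equal to 20.
Enumerating gives 16 such elements.

16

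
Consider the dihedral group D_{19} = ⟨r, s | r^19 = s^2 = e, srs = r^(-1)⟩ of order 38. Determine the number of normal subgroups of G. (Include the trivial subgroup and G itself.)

3

G has 22 subgroups. Checking conjugation-invariance by order — order 1: 1/1 normal; order 2: 0/19 normal; order 19: 1/1 normal; order 38: 1/1 normal.
Total normal subgroups: 3.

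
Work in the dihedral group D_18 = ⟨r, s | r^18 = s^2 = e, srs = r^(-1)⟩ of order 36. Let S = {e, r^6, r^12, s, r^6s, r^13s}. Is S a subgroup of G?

Closure fails: s · r^6 = r^12s ∉ S. So S is not a subgroup.

No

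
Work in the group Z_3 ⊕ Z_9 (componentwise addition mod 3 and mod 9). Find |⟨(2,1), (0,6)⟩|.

|⟨(2,1)⟩| = 9 and |⟨(0,6)⟩| = 3, so |H| is a multiple of lcm(9, 3) = 9 and divides |G| = 27.
Closing under the operation: H = {(0,0), (0,3), (0,6), (1,2), (1,5), (1,8), (2,1), (2,4), (2,7)}, so |H| = 9.

9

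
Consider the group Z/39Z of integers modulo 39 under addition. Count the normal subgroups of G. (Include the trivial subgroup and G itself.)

G is abelian, so every subgroup is normal.
G has 4 subgroups in total, hence 4 normal subgroups.

4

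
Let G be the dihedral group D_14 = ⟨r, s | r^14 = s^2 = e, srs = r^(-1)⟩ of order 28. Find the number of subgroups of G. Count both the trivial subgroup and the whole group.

|G| = 28, so by Lagrange every subgroup order divides 28. Divisors: 1, 2, 4, 7, 14, 28.
Subgroups by order — order 1: 1; order 2: 15; order 4: 7; order 7: 1; order 14: 3; order 28: 1.
Total: 1 + 15 + 7 + 1 + 3 + 1 = 28.

28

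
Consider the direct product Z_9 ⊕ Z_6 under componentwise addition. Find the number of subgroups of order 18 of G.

|G| = 54 and 18 | 54, so subgroups of order 18 are possible by Lagrange.
The subgroups of order 18 are: {(0,0), (0,1), (0,2), (0,3), (0,4), (0,5), (3,0), (3,1), (3,2), (3,3), (3,4), (3,5), (6,0), (6,1), (6,2), (6,3), (6,4), (6,5)}; {(0,0), (0,3), (1,0), (1,3), (2,0), (2,3), (3,0), (3,3), (4,0), (4,3), (5,0), (5,3), (6,0), (6,3), (7,0), (7,3), (8,0), (8,3)}; {(0,0), (0,3), (1,1), (1,4), (2,2), (2,5), (3,0), (3,3), (4,1), (4,4), (5,2), (5,5), (6,0), (6,3), (7,1), (7,4), (8,2), (8,5)}; {(0,0), (0,3), (1,2), (1,5), (2,1), (2,4), (3,0), (3,3), (4,2), (4,5), (5,1), (5,4), (6,0), (6,3), (7,2), (7,5), (8,1), (8,4)}.
So G has 4 subgroups of order 18.

4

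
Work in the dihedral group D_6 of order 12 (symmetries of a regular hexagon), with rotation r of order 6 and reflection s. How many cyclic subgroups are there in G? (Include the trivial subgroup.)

10

Each element a generates a cyclic subgroup ⟨a⟩; distinct elements may generate the same one (a cyclic group of order d has φ(d) generators).
Cyclic subgroups by order — order 1: 1; order 2: 7; order 3: 1; order 6: 1.
Total: 10.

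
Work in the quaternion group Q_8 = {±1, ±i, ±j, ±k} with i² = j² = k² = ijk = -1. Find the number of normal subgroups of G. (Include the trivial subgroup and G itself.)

6

G has 6 subgroups. Checking conjugation-invariance by order — order 1: 1/1 normal; order 2: 1/1 normal; order 4: 3/3 normal; order 8: 1/1 normal.
Total normal subgroups: 6.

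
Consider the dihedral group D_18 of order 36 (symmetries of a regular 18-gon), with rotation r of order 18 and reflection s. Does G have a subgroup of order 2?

Yes

2 | 36. A subgroup of order 2 is {e, r^10s}.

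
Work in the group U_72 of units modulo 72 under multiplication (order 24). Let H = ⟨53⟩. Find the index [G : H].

|⟨53⟩| = 2 and |G| = 24.
By Lagrange, [G : H] = |G|/|H| = 24/2 = 12.

12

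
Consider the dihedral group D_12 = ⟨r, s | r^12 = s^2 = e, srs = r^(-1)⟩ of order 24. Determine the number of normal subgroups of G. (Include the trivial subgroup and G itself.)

9

G has 34 subgroups. Checking conjugation-invariance by order — order 1: 1/1 normal; order 2: 1/13 normal; order 3: 1/1 normal; order 4: 1/7 normal; order 6: 1/5 normal; order 8: 0/3 normal; order 12: 3/3 normal; order 24: 1/1 normal.
Total normal subgroups: 9.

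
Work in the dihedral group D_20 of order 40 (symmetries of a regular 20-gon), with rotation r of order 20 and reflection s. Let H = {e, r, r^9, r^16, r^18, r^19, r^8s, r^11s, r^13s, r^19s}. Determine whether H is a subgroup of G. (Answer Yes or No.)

No

r^9 ∈ H but its inverse r^11 ∉ H, so H is not a subgroup.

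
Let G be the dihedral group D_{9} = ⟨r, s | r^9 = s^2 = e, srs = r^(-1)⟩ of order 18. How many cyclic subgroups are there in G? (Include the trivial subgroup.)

12

Each element a generates a cyclic subgroup ⟨a⟩; distinct elements may generate the same one (a cyclic group of order d has φ(d) generators).
Cyclic subgroups by order — order 1: 1; order 2: 9; order 3: 1; order 9: 1.
Total: 12.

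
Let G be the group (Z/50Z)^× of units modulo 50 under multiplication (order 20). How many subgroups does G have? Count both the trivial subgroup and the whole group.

6

|G| = 20, so by Lagrange every subgroup order divides 20. Divisors: 1, 2, 4, 5, 10, 20.
Subgroups by order — order 1: 1; order 2: 1; order 4: 1; order 5: 1; order 10: 1; order 20: 1.
Total: 1 + 1 + 1 + 1 + 1 + 1 = 6.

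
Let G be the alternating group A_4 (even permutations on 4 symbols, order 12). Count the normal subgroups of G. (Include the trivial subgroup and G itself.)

G has 10 subgroups. Checking conjugation-invariance by order — order 1: 1/1 normal; order 2: 0/3 normal; order 3: 0/4 normal; order 4: 1/1 normal; order 12: 1/1 normal.
Total normal subgroups: 3.

3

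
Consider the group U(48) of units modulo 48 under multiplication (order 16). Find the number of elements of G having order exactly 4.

The elements of order 4 are: 5, 11, 13, 19, 29, 35, 37, 43.
That's 8.

8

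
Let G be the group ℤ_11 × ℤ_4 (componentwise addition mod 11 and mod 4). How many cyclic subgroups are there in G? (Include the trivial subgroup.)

6

A cyclic subgroup of order d is generated by each of its φ(d) elements of order d, so the cyclic subgroups of order d number (#elements of order d)/φ(d).
Cyclic subgroups by order — order 1: 1; order 2: 1; order 4: 1; order 11: 1; order 22: 1; order 44: 1.
Total: 6.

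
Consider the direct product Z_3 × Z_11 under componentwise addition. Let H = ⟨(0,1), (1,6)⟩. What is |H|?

|⟨(0,1)⟩| = 11 and |⟨(1,6)⟩| = 33, so |H| is a multiple of lcm(11, 33) = 33 and divides |G| = 33.
Closing {(0,1), (1,6)} under the group operation gives all of G, so |H| = 33.

33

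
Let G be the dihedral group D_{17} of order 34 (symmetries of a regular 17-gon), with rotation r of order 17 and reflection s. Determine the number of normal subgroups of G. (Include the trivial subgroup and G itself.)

G has 20 subgroups. Checking conjugation-invariance by order — order 1: 1/1 normal; order 2: 0/17 normal; order 17: 1/1 normal; order 34: 1/1 normal.
Total normal subgroups: 3.

3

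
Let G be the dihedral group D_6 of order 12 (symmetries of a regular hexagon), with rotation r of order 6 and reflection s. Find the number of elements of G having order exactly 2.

7

The elements of order 2 are: r^3, s, rs, r^2s, r^3s, r^4s, r^5s.
That's 7.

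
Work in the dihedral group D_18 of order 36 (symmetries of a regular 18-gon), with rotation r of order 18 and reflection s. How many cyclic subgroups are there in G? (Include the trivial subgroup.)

Each element a generates a cyclic subgroup ⟨a⟩; distinct elements may generate the same one (a cyclic group of order d has φ(d) generators).
Cyclic subgroups by order — order 1: 1; order 2: 19; order 3: 1; order 6: 1; order 9: 1; order 18: 1.
Total: 24.

24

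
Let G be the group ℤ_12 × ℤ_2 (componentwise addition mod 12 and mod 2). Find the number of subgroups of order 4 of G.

3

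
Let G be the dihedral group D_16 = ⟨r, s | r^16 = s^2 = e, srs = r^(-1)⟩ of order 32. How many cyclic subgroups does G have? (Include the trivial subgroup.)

21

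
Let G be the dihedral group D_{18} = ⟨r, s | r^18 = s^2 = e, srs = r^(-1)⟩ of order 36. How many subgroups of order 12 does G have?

|G| = 36 and 12 | 36, so subgroups of order 12 are possible by Lagrange.
The subgroups of order 12 are: {e, r^3, r^6, r^9, r^12, r^15, rs, r^4s, r^7s, r^10s, r^13s, r^16s}; {e, r^3, r^6, r^9, r^12, r^15, r^2s, r^5s, r^8s, r^11s, r^14s, r^17s}; {e, r^3, r^6, r^9, r^12, r^15, s, r^3s, r^6s, r^9s, r^12s, r^15s}.
So G has 3 subgroups of order 12.

3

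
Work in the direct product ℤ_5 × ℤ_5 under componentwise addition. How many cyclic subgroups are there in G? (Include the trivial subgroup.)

7

A cyclic subgroup of order d is generated by each of its φ(d) elements of order d, so the cyclic subgroups of order d number (#elements of order d)/φ(d).
Cyclic subgroups by order — order 1: 1; order 5: 6.
Total: 7.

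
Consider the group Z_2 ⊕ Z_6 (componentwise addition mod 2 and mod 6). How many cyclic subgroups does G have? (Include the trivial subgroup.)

8

Group the elements of G by the cyclic subgroup they generate; each cyclic subgroup of order d accounts for φ(d) elements.
Cyclic subgroups by order — order 1: 1; order 2: 3; order 3: 1; order 6: 3.
Total: 8.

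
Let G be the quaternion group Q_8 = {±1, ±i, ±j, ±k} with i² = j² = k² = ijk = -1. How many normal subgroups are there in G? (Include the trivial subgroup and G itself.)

G has 6 subgroups. Checking conjugation-invariance by order — order 1: 1/1 normal; order 2: 1/1 normal; order 4: 3/3 normal; order 8: 1/1 normal.
Total normal subgroups: 6.

6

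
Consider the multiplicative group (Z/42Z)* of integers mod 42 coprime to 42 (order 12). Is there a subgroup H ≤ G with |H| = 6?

Yes

6 | 12. A subgroup of order 6 is {1, 11, 23, 25, 29, 37}.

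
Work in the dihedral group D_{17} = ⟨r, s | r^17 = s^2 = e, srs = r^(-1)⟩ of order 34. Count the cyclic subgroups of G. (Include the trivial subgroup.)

A cyclic subgroup of order d is generated by each of its φ(d) elements of order d, so the cyclic subgroups of order d number (#elements of order d)/φ(d).
Cyclic subgroups by order — order 1: 1; order 2: 17; order 17: 1.
Total: 19.

19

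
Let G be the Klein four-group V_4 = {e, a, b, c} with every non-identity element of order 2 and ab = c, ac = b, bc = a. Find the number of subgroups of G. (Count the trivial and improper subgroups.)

5

|G| = 4, so by Lagrange every subgroup order divides 4. Divisors: 1, 2, 4.
Subgroups by order — order 1: 1; order 2: 3; order 4: 1.
Total: 1 + 3 + 1 = 5.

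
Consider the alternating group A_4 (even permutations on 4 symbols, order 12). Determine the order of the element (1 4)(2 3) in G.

2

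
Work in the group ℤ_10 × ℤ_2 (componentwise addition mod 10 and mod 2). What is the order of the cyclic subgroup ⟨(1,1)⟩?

10

The order of (1,1) in Z_10 × Z_2 is lcm(ord(1) in Z_10, ord(1) in Z_2).
ord(1) = 10 and ord(1) = 2, so |⟨(1,1)⟩| = lcm(10, 2) = 10.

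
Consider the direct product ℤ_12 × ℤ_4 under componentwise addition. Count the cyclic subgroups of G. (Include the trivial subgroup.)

20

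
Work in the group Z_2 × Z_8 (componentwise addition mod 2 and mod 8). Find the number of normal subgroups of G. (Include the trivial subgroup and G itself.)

11

G is abelian, so every subgroup is normal.
G has 11 subgroups in total, hence 11 normal subgroups.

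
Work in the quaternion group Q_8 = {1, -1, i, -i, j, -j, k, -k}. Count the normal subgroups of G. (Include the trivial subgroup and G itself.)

6

G has 6 subgroups. Checking conjugation-invariance by order — order 1: 1/1 normal; order 2: 1/1 normal; order 4: 3/3 normal; order 8: 1/1 normal.
Total normal subgroups: 6.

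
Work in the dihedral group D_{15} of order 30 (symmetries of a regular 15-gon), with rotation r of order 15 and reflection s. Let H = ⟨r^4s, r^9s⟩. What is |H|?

|⟨r^4s⟩| = 2 and |⟨r^9s⟩| = 2, so |H| is a multiple of lcm(2, 2) = 2 and divides |G| = 30.
Closing under the operation: H = {e, r^5, r^10, r^4s, r^9s, r^14s}, so |H| = 6.

6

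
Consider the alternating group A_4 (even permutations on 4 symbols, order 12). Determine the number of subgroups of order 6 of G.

0

|G| = 12 and 6 | 12, so subgroups of order 6 are possible by Lagrange.
Checking all subgroups of G, none has order 6.
So G has 0 subgroups of order 6.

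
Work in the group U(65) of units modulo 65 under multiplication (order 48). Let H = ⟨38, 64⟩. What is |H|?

|⟨38⟩| = 4 and |⟨64⟩| = 2, so |H| is a multiple of lcm(4, 2) = 4 and divides |G| = 48.
Closing under the operation: H = {1, 12, 14, 27, 38, 51, 53, 64}, so |H| = 8.

8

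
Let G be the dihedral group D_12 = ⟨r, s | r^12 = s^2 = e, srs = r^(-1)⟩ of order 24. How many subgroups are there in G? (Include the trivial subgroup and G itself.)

34

|G| = 24, so by Lagrange every subgroup order divides 24. Divisors: 1, 2, 3, 4, 6, 8, 12, 24.
Subgroups by order — order 1: 1; order 2: 13; order 3: 1; order 4: 7; order 6: 5; order 8: 3; order 12: 3; order 24: 1.
Total: 1 + 13 + 1 + 7 + 5 + 3 + 3 + 1 = 34.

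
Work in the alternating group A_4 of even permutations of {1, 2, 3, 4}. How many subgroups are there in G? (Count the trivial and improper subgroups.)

10

|G| = 12, so by Lagrange every subgroup order divides 12. Divisors: 1, 2, 3, 4, 6, 12.
Subgroups by order — order 1: 1; order 2: 3; order 3: 4; order 4: 1; order 6: 0; order 12: 1.
Total: 1 + 3 + 4 + 1 + 0 + 1 = 10.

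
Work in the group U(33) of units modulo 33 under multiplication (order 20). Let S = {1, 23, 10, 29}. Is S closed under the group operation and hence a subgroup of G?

29 ∈ S but its inverse 8 ∉ S, so S is not a subgroup.

No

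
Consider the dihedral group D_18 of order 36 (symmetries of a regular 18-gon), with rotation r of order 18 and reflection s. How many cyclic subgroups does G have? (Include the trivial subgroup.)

24

Each element a generates a cyclic subgroup ⟨a⟩; distinct elements may generate the same one (a cyclic group of order d has φ(d) generators).
Cyclic subgroups by order — order 1: 1; order 2: 19; order 3: 1; order 6: 1; order 9: 1; order 18: 1.
Total: 24.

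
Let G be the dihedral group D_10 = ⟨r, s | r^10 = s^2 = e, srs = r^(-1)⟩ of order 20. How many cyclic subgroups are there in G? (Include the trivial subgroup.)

14

Each element a generates a cyclic subgroup ⟨a⟩; distinct elements may generate the same one (a cyclic group of order d has φ(d) generators).
Cyclic subgroups by order — order 1: 1; order 2: 11; order 5: 1; order 10: 1.
Total: 14.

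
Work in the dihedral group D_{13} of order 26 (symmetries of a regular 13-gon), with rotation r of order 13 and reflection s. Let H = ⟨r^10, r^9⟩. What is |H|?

|⟨r^10⟩| = 13 and |⟨r^9⟩| = 13, so |H| is a multiple of lcm(13, 13) = 13 and divides |G| = 26.
Closing under the operation: H = {e, r, r^2, r^3, r^4, r^5, r^6, r^7, r^8, r^9, r^10, r^11, r^12}, so |H| = 13.

13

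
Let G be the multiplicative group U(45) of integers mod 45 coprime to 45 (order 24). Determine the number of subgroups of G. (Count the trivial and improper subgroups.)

|G| = 24, so by Lagrange every subgroup order divides 24. Divisors: 1, 2, 3, 4, 6, 8, 12, 24.
Subgroups by order — order 1: 1; order 2: 3; order 3: 1; order 4: 3; order 6: 3; order 8: 1; order 12: 3; order 24: 1.
Total: 1 + 3 + 1 + 3 + 3 + 1 + 3 + 1 = 16.

16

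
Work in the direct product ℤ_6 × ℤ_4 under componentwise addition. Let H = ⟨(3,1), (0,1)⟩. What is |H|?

8

|⟨(3,1)⟩| = 4 and |⟨(0,1)⟩| = 4, so |H| is a multiple of lcm(4, 4) = 4 and divides |G| = 24.
Closing under the operation: H = {(0,0), (0,1), (0,2), (0,3), (3,0), (3,1), (3,2), (3,3)}, so |H| = 8.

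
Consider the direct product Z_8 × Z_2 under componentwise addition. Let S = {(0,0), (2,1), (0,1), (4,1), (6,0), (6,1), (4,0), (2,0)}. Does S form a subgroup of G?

|S| = 8 divides |G| = 16, consistent with Lagrange.
S contains the identity, every element's inverse is in S, and S is closed under +: it is a subgroup.

Yes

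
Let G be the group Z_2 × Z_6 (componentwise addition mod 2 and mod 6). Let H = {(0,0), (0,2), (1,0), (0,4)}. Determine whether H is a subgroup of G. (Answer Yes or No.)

No

Closure fails: (0,2) + (1,0) = (1,2) ∉ H. So H is not a subgroup.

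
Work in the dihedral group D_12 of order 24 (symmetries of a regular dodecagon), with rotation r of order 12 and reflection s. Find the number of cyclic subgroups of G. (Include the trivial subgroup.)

18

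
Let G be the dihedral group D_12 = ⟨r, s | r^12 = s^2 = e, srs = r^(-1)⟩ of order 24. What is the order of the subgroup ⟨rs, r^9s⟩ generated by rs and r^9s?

6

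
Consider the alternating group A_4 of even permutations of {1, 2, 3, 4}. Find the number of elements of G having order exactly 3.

8

The elements of order 3 are: (2 3 4), (2 4 3), (1 2 3), (1 2 4), (1 3 2), (1 3 4), (1 4 2), (1 4 3).
That's 8.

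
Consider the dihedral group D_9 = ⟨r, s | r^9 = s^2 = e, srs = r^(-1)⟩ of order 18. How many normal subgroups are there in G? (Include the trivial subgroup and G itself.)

4

G has 16 subgroups. Checking conjugation-invariance by order — order 1: 1/1 normal; order 2: 0/9 normal; order 3: 1/1 normal; order 6: 0/3 normal; order 9: 1/1 normal; order 18: 1/1 normal.
Total normal subgroups: 4.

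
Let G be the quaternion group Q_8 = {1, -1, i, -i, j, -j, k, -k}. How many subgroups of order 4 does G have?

3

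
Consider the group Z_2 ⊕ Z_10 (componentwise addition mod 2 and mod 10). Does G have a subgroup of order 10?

Yes

10 | 20. A subgroup of order 10 is {(0,0), (0,1), (0,2), (0,3), (0,4), (0,5), (0,6), (0,7), (0,8), (0,9)}.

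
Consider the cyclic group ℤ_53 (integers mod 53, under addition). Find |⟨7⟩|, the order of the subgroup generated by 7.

53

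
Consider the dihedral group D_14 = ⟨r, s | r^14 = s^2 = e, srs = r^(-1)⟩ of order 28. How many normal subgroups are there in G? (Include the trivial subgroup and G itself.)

G has 28 subgroups. Checking conjugation-invariance by order — order 1: 1/1 normal; order 2: 1/15 normal; order 4: 0/7 normal; order 7: 1/1 normal; order 14: 3/3 normal; order 28: 1/1 normal.
Total normal subgroups: 7.

7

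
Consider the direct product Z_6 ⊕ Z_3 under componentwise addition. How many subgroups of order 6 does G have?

|G| = 18 and 6 | 18, so subgroups of order 6 are possible by Lagrange.
The subgroups of order 6 are: {(0,0), (0,1), (0,2), (3,0), (3,1), (3,2)}; {(0,0), (1,0), (2,0), (3,0), (4,0), (5,0)}; {(0,0), (1,1), (2,2), (3,0), (4,1), (5,2)}; {(0,0), (1,2), (2,1), (3,0), (4,2), (5,1)}.
So G has 4 subgroups of order 6.

4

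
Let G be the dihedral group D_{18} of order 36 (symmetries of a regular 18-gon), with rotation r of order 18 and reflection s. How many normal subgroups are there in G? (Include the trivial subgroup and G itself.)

9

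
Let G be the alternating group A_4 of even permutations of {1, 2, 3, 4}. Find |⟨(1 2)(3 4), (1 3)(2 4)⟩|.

|⟨(1 2)(3 4)⟩| = 2 and |⟨(1 3)(2 4)⟩| = 2, so |H| is a multiple of lcm(2, 2) = 2 and divides |G| = 12.
Closing under the operation: H = {e, (1 2)(3 4), (1 3)(2 4), (1 4)(2 3)}, so |H| = 4.

4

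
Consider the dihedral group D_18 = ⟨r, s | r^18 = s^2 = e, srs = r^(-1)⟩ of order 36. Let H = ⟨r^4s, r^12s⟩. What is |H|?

18

|⟨r^4s⟩| = 2 and |⟨r^12s⟩| = 2, so |H| is a multiple of lcm(2, 2) = 2 and divides |G| = 36.
Closing under the operation: H = {e, r^2, r^4, r^6, r^8, r^10, r^12, r^14, r^16, s, r^2s, r^4s, r^6s, r^8s, r^10s, r^12s, r^14s, r^16s}, so |H| = 18.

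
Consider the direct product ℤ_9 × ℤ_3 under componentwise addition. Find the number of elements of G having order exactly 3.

An element (a,b) has order lcm(ord(a), ord(b)); count pairs with lcm equal to 3.
Enumerating gives 8 such elements.

8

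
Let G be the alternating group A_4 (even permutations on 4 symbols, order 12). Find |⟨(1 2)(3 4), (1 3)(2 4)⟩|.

4

|⟨(1 2)(3 4)⟩| = 2 and |⟨(1 3)(2 4)⟩| = 2, so |H| is a multiple of lcm(2, 2) = 2 and divides |G| = 12.
Closing under the operation: H = {e, (1 2)(3 4), (1 3)(2 4), (1 4)(2 3)}, so |H| = 4.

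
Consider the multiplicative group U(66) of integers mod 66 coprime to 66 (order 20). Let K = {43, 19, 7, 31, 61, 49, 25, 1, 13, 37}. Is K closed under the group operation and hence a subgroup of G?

|K| = 10 divides |G| = 20, consistent with Lagrange.
K contains the identity, every element's inverse is in K, and K is closed under ·: it is a subgroup.
In fact K = ⟨7⟩.

Yes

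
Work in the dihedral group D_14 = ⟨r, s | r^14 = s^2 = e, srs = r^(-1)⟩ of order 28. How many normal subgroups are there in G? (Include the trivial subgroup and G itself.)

G has 28 subgroups. Checking conjugation-invariance by order — order 1: 1/1 normal; order 2: 1/15 normal; order 4: 0/7 normal; order 7: 1/1 normal; order 14: 3/3 normal; order 28: 1/1 normal.
Total normal subgroups: 7.

7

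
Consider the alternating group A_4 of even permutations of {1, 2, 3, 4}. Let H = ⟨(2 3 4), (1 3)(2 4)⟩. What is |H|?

|⟨(2 3 4)⟩| = 3 and |⟨(1 3)(2 4)⟩| = 2, so |H| is a multiple of lcm(3, 2) = 6 and divides |G| = 12.
Closing {(2 3 4), (1 3)(2 4)} under the group operation gives all of G, so |H| = 12.

12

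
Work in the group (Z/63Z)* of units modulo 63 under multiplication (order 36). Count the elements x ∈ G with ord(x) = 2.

The elements of order 2 are: 8, 55, 62.
That's 3.

3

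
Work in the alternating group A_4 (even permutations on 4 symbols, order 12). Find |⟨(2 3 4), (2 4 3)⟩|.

3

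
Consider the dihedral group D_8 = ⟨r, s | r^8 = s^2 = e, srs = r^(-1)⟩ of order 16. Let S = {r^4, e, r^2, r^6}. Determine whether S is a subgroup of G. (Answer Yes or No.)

Yes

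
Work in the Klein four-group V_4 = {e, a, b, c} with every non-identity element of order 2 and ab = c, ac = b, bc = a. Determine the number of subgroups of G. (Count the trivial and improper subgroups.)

|G| = 4, so by Lagrange every subgroup order divides 4. Divisors: 1, 2, 4.
Subgroups by order — order 1: 1; order 2: 3; order 4: 1.
Total: 1 + 3 + 1 = 5.

5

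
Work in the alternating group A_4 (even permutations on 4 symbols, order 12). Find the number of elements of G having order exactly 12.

No element of G has order 12 (even though 12 | 12).

0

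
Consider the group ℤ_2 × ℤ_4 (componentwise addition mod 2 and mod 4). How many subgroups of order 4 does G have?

|G| = 8 and 4 | 8, so subgroups of order 4 are possible by Lagrange.
The subgroups of order 4 are: {(0,0), (0,1), (0,2), (0,3)}; {(0,0), (0,2), (1,0), (1,2)}; {(0,0), (0,2), (1,1), (1,3)}.
So G has 3 subgroups of order 4.

3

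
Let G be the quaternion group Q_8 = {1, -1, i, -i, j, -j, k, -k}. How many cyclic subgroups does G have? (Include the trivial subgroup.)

5

Each element a generates a cyclic subgroup ⟨a⟩; distinct elements may generate the same one (a cyclic group of order d has φ(d) generators).
Cyclic subgroups by order — order 1: 1; order 2: 1; order 4: 3.
Total: 5.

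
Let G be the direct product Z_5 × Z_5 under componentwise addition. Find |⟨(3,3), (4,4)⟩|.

|⟨(3,3)⟩| = 5 and |⟨(4,4)⟩| = 5, so |H| is a multiple of lcm(5, 5) = 5 and divides |G| = 25.
Closing under the operation: H = {(0,0), (1,1), (2,2), (3,3), (4,4)}, so |H| = 5.

5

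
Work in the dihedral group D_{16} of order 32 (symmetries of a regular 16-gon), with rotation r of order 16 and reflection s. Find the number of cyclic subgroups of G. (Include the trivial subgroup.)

Each element a generates a cyclic subgroup ⟨a⟩; distinct elements may generate the same one (a cyclic group of order d has φ(d) generators).
Cyclic subgroups by order — order 1: 1; order 2: 17; order 4: 1; order 8: 1; order 16: 1.
Total: 21.

21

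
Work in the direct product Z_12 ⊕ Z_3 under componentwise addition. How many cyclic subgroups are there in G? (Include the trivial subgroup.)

Each element a generates a cyclic subgroup ⟨a⟩; distinct elements may generate the same one (a cyclic group of order d has φ(d) generators).
Cyclic subgroups by order — order 1: 1; order 2: 1; order 3: 4; order 4: 1; order 6: 4; order 12: 4.
Total: 15.

15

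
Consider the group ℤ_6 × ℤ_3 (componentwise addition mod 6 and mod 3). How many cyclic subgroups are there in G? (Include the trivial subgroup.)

10

A cyclic subgroup of order d is generated by each of its φ(d) elements of order d, so the cyclic subgroups of order d number (#elements of order d)/φ(d).
Cyclic subgroups by order — order 1: 1; order 2: 1; order 3: 4; order 6: 4.
Total: 10.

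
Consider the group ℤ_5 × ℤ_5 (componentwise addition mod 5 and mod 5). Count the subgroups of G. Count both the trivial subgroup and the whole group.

8

|G| = 25, so by Lagrange every subgroup order divides 25. Divisors: 1, 5, 25.
Subgroups by order — order 1: 1; order 5: 6; order 25: 1.
Total: 1 + 6 + 1 = 8.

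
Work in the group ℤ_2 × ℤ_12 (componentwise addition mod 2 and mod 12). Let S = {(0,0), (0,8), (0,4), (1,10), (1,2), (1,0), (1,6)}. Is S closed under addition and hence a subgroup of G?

No

|S| = 7 does not divide |G| = 24, so by Lagrange S is not a subgroup.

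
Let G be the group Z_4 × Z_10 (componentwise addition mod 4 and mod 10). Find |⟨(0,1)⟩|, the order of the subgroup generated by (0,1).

The order of (0,1) in Z_4 × Z_10 is lcm(ord(0) in Z_4, ord(1) in Z_10).
ord(0) = 1 and ord(1) = 10, so |⟨(0,1)⟩| = lcm(1, 10) = 10.

10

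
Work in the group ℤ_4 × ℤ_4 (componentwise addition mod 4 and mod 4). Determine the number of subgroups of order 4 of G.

7

|G| = 16 and 4 | 16, so subgroups of order 4 are possible by Lagrange.
The subgroups of order 4 are: {(0,0), (0,1), (0,2), (0,3)}; {(0,0), (0,2), (2,0), (2,2)}; {(0,0), (0,2), (2,1), (2,3)}; {(0,0), (1,0), (2,0), (3,0)}; … (7 in all).
So G has 7 subgroups of order 4.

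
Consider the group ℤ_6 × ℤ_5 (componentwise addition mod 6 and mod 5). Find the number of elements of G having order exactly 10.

An element (a,b) has order lcm(ord(a), ord(b)); count pairs with lcm equal to 10.
Enumerating gives 4 such elements.

4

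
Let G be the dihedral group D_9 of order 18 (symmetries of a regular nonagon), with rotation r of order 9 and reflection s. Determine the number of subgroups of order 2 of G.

9

|G| = 18 and 2 | 18, so subgroups of order 2 are possible by Lagrange.
The subgroups of order 2 are: {e, r^2s}; {e, r^3s}; {e, r^4s}; {e, r^5s}; … (9 in all).
So G has 9 subgroups of order 2.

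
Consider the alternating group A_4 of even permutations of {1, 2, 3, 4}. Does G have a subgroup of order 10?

No

10 does not divide |G| = 12, so by Lagrange no subgroup of order 10 exists.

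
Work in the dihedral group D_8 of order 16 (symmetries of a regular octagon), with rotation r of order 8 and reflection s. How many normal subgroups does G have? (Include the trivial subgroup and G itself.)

7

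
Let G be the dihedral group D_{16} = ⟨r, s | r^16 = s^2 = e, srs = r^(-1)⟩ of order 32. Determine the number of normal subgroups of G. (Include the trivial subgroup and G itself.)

8

G has 36 subgroups. Checking conjugation-invariance by order — order 1: 1/1 normal; order 2: 1/17 normal; order 4: 1/9 normal; order 8: 1/5 normal; order 16: 3/3 normal; order 32: 1/1 normal.
Total normal subgroups: 8.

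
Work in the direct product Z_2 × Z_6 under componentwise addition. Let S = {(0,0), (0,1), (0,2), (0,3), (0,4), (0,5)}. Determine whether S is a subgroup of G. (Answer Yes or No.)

Yes

|S| = 6 divides |G| = 12, consistent with Lagrange.
S contains the identity, every element's inverse is in S, and S is closed under +: it is a subgroup.
In fact S = ⟨(0,1)⟩.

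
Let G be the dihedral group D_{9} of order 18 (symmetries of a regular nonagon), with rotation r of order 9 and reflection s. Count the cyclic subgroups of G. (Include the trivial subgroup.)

12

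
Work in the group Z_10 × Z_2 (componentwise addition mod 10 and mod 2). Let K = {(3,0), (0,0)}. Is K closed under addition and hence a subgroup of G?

No

(3,0) ∈ K but its inverse (7,0) ∉ K, so K is not a subgroup.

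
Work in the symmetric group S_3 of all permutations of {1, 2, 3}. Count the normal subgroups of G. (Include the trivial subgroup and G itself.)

3

G has 6 subgroups. Checking conjugation-invariance by order — order 1: 1/1 normal; order 2: 0/3 normal; order 3: 1/1 normal; order 6: 1/1 normal.
Total normal subgroups: 3.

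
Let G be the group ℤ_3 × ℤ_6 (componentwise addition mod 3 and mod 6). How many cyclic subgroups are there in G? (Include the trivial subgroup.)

10

A cyclic subgroup of order d is generated by each of its φ(d) elements of order d, so the cyclic subgroups of order d number (#elements of order d)/φ(d).
Cyclic subgroups by order — order 1: 1; order 2: 1; order 3: 4; order 6: 4.
Total: 10.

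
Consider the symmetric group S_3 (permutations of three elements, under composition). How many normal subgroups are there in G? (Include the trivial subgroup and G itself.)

3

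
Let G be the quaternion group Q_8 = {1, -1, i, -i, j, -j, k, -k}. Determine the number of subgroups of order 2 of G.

1

|G| = 8 and 2 | 8, so subgroups of order 2 are possible by Lagrange.
The subgroups of order 2 are: {1, -1}.
So G has 1 subgroup of order 2.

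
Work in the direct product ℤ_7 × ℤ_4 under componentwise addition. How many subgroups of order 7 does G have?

1

|G| = 28 and 7 | 28, so subgroups of order 7 are possible by Lagrange.
The subgroups of order 7 are: {(0,0), (1,0), (2,0), (3,0), (4,0), (5,0), (6,0)}.
So G has 1 subgroup of order 7.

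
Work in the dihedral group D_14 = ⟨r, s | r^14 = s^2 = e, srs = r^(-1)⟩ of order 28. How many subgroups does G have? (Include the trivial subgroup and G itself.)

28

|G| = 28, so by Lagrange every subgroup order divides 28. Divisors: 1, 2, 4, 7, 14, 28.
Subgroups by order — order 1: 1; order 2: 15; order 4: 7; order 7: 1; order 14: 3; order 28: 1.
Total: 1 + 15 + 7 + 1 + 3 + 1 = 28.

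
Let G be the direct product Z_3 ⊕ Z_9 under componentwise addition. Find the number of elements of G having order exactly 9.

An element (a,b) has order lcm(ord(a), ord(b)); count pairs with lcm equal to 9.
Enumerating gives 18 such elements.

18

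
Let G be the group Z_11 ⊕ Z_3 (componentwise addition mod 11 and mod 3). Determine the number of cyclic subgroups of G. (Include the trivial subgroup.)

4

Group the elements of G by the cyclic subgroup they generate; each cyclic subgroup of order d accounts for φ(d) elements.
Cyclic subgroups by order — order 1: 1; order 3: 1; order 11: 1; order 33: 1.
Total: 4.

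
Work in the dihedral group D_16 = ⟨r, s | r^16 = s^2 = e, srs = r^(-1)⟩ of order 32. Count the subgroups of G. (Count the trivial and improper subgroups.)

36

|G| = 32, so by Lagrange every subgroup order divides 32. Divisors: 1, 2, 4, 8, 16, 32.
Subgroups by order — order 1: 1; order 2: 17; order 4: 9; order 8: 5; order 16: 3; order 32: 1.
Total: 1 + 17 + 9 + 5 + 3 + 1 = 36.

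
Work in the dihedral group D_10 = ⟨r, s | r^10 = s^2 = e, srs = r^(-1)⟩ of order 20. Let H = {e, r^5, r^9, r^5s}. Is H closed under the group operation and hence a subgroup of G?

No

r^9 ∈ H but its inverse r ∉ H, so H is not a subgroup.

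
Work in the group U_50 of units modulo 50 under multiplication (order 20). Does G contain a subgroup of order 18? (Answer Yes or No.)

No

18 does not divide |G| = 20, so by Lagrange no subgroup of order 18 exists.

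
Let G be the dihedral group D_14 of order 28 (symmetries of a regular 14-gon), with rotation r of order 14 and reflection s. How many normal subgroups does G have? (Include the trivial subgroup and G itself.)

7

G has 28 subgroups. Checking conjugation-invariance by order — order 1: 1/1 normal; order 2: 1/15 normal; order 4: 0/7 normal; order 7: 1/1 normal; order 14: 3/3 normal; order 28: 1/1 normal.
Total normal subgroups: 7.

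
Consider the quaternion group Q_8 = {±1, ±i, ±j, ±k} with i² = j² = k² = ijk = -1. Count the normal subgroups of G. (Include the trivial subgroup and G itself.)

G has 6 subgroups. Checking conjugation-invariance by order — order 1: 1/1 normal; order 2: 1/1 normal; order 4: 3/3 normal; order 8: 1/1 normal.
Total normal subgroups: 6.

6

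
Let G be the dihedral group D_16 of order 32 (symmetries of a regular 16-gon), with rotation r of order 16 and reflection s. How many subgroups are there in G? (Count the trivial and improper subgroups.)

36

|G| = 32, so by Lagrange every subgroup order divides 32. Divisors: 1, 2, 4, 8, 16, 32.
Subgroups by order — order 1: 1; order 2: 17; order 4: 9; order 8: 5; order 16: 3; order 32: 1.
Total: 1 + 17 + 9 + 5 + 3 + 1 = 36.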